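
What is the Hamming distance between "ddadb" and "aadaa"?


Comparing "ddadb" and "aadaa" position by position:
  Position 0: 'd' vs 'a' => differ
  Position 1: 'd' vs 'a' => differ
  Position 2: 'a' vs 'd' => differ
  Position 3: 'd' vs 'a' => differ
  Position 4: 'b' vs 'a' => differ
Total differences (Hamming distance): 5

5


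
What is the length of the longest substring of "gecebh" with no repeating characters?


Input: "gecebh"
Sliding window (track last position of each char):
  Position 0 ('g'): window [0,0] length 1 -- new best
  Position 1 ('e'): window [0,1] length 2 -- new best
  Position 2 ('c'): window [0,2] length 3 -- new best
  Position 3 ('e'): repeat (last at 1), move window start to 2
  Position 3 ('e'): window [2,3] length 2
  Position 4 ('b'): window [2,4] length 3
  Position 5 ('h'): window [2,5] length 4 -- new best
Longest substring with no repeats: "cebh" with length 4

4


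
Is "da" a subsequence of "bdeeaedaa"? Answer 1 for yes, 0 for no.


Check if "da" is a subsequence of "bdeeaedaa"
Greedy scan:
  Position 0 ('b'): no match needed
  Position 1 ('d'): matches sub[0] = 'd'
  Position 2 ('e'): no match needed
  Position 3 ('e'): no match needed
  Position 4 ('a'): matches sub[1] = 'a'
  Position 5 ('e'): no match needed
  Position 6 ('d'): no match needed
  Position 7 ('a'): no match needed
  Position 8 ('a'): no match needed
All 2 characters matched => is a subsequence

1


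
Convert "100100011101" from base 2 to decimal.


Input: "100100011101" in base 2
Positional expansion:
  Digit '1' (value 1) x 2^11 = 2048
  Digit '0' (value 0) x 2^10 = 0
  Digit '0' (value 0) x 2^9 = 0
  Digit '1' (value 1) x 2^8 = 256
  Digit '0' (value 0) x 2^7 = 0
  Digit '0' (value 0) x 2^6 = 0
  Digit '0' (value 0) x 2^5 = 0
  Digit '1' (value 1) x 2^4 = 16
  Digit '1' (value 1) x 2^3 = 8
  Digit '1' (value 1) x 2^2 = 4
  Digit '0' (value 0) x 2^1 = 0
  Digit '1' (value 1) x 2^0 = 1
Sum = 2333

2333


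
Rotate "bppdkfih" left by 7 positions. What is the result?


Input: "bppdkfih", rotate left by 7
First 7 characters: "bppdkfi"
Remaining characters: "h"
Concatenate remaining + first: "h" + "bppdkfi" = "hbppdkfi"

hbppdkfi


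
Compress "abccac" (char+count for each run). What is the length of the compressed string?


Input: abccac
Runs:
  'a' x 1 => "a1"
  'b' x 1 => "b1"
  'c' x 2 => "c2"
  'a' x 1 => "a1"
  'c' x 1 => "c1"
Compressed: "a1b1c2a1c1"
Compressed length: 10

10


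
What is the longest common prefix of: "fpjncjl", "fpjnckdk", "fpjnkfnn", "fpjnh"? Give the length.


Words: fpjncjl, fpjnckdk, fpjnkfnn, fpjnh
  Position 0: all 'f' => match
  Position 1: all 'p' => match
  Position 2: all 'j' => match
  Position 3: all 'n' => match
  Position 4: ('c', 'c', 'k', 'h') => mismatch, stop
LCP = "fpjn" (length 4)

4


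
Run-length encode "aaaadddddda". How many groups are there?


Input: aaaadddddda
Scanning for consecutive runs:
  Group 1: 'a' x 4 (positions 0-3)
  Group 2: 'd' x 6 (positions 4-9)
  Group 3: 'a' x 1 (positions 10-10)
Total groups: 3

3


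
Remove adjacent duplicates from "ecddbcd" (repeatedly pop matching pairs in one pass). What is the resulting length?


Input: ecddbcd
Stack-based adjacent duplicate removal:
  Read 'e': push. Stack: e
  Read 'c': push. Stack: ec
  Read 'd': push. Stack: ecd
  Read 'd': matches stack top 'd' => pop. Stack: ec
  Read 'b': push. Stack: ecb
  Read 'c': push. Stack: ecbc
  Read 'd': push. Stack: ecbcd
Final stack: "ecbcd" (length 5)

5


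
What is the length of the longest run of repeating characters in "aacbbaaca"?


Input: "aacbbaaca"
Scanning for longest run:
  Position 1 ('a'): continues run of 'a', length=2
  Position 2 ('c'): new char, reset run to 1
  Position 3 ('b'): new char, reset run to 1
  Position 4 ('b'): continues run of 'b', length=2
  Position 5 ('a'): new char, reset run to 1
  Position 6 ('a'): continues run of 'a', length=2
  Position 7 ('c'): new char, reset run to 1
  Position 8 ('a'): new char, reset run to 1
Longest run: 'a' with length 2

2


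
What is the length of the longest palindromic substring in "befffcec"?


Input: "befffcec"
Checking substrings for palindromes:
  [2:5] "fff" (len 3) => palindrome
  [5:8] "cec" (len 3) => palindrome
  [2:4] "ff" (len 2) => palindrome
  [3:5] "ff" (len 2) => palindrome
Longest palindromic substring: "fff" with length 3

3


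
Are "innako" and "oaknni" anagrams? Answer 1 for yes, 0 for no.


Strings: "innako", "oaknni"
Sorted first:  aiknno
Sorted second: aiknno
Sorted forms match => anagrams

1


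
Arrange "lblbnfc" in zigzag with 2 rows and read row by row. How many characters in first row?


Zigzag "lblbnfc" into 2 rows:
Placing characters:
  'l' => row 0
  'b' => row 1
  'l' => row 0
  'b' => row 1
  'n' => row 0
  'f' => row 1
  'c' => row 0
Rows:
  Row 0: "llnc"
  Row 1: "bbf"
First row length: 4

4


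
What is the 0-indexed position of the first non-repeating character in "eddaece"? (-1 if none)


Input: eddaece
Character frequencies:
  'a': 1
  'c': 1
  'd': 2
  'e': 3
Scanning left to right for freq == 1:
  Position 0 ('e'): freq=3, skip
  Position 1 ('d'): freq=2, skip
  Position 2 ('d'): freq=2, skip
  Position 3 ('a'): unique! => answer = 3

3


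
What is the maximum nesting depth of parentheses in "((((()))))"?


Input: "((((()))))"
Tracking depth:
  Position 0 '(': depth becomes 1
  Position 1 '(': depth becomes 2
  Position 2 '(': depth becomes 3
  Position 3 '(': depth becomes 4
  Position 4 '(': depth becomes 5
  Position 5 ')': depth becomes 4
  Position 6 ')': depth becomes 3
  Position 7 ')': depth becomes 2
  Position 8 ')': depth becomes 1
  Position 9 ')': depth becomes 0
Maximum depth reached: 5

5


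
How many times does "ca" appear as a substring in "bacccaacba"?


Searching for "ca" in "bacccaacba"
Scanning each position:
  Position 0: "ba" => no
  Position 1: "ac" => no
  Position 2: "cc" => no
  Position 3: "cc" => no
  Position 4: "ca" => MATCH
  Position 5: "aa" => no
  Position 6: "ac" => no
  Position 7: "cb" => no
  Position 8: "ba" => no
Total occurrences: 1

1


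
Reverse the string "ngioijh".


Input: ngioijh
Reading characters right to left:
  Position 6: 'h'
  Position 5: 'j'
  Position 4: 'i'
  Position 3: 'o'
  Position 2: 'i'
  Position 1: 'g'
  Position 0: 'n'
Reversed: hjioign

hjioign


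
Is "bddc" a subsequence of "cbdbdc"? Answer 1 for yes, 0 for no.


Check if "bddc" is a subsequence of "cbdbdc"
Greedy scan:
  Position 0 ('c'): no match needed
  Position 1 ('b'): matches sub[0] = 'b'
  Position 2 ('d'): matches sub[1] = 'd'
  Position 3 ('b'): no match needed
  Position 4 ('d'): matches sub[2] = 'd'
  Position 5 ('c'): matches sub[3] = 'c'
All 4 characters matched => is a subsequence

1


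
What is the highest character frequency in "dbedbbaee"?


Input: dbedbbaee
Character counts:
  'a': 1
  'b': 3
  'd': 2
  'e': 3
Maximum frequency: 3

3


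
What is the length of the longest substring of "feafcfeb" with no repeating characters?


Input: "feafcfeb"
Sliding window (track last position of each char):
  Position 0 ('f'): window [0,0] length 1 -- new best
  Position 1 ('e'): window [0,1] length 2 -- new best
  Position 2 ('a'): window [0,2] length 3 -- new best
  Position 3 ('f'): repeat (last at 0), move window start to 1
  Position 3 ('f'): window [1,3] length 3
  Position 4 ('c'): window [1,4] length 4 -- new best
  Position 5 ('f'): repeat (last at 3), move window start to 4
  Position 5 ('f'): window [4,5] length 2
  Position 6 ('e'): window [4,6] length 3
  Position 7 ('b'): window [4,7] length 4
Longest substring with no repeats: "eafc" with length 4

4


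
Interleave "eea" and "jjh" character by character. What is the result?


Interleaving "eea" and "jjh":
  Position 0: 'e' from first, 'j' from second => "ej"
  Position 1: 'e' from first, 'j' from second => "ej"
  Position 2: 'a' from first, 'h' from second => "ah"
Result: ejejah

ejejah


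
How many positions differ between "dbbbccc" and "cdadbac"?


Comparing "dbbbccc" and "cdadbac" position by position:
  Position 0: 'd' vs 'c' => DIFFER
  Position 1: 'b' vs 'd' => DIFFER
  Position 2: 'b' vs 'a' => DIFFER
  Position 3: 'b' vs 'd' => DIFFER
  Position 4: 'c' vs 'b' => DIFFER
  Position 5: 'c' vs 'a' => DIFFER
  Position 6: 'c' vs 'c' => same
Positions that differ: 6

6


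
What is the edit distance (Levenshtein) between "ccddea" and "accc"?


Computing edit distance: "ccddea" -> "accc"
DP table:
           a    c    c    c
      0    1    2    3    4
  c   1    1    1    2    3
  c   2    2    1    1    2
  d   3    3    2    2    2
  d   4    4    3    3    3
  e   5    5    4    4    4
  a   6    5    5    5    5
Edit distance = dp[6][4] = 5

5


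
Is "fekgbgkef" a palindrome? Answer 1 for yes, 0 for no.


Input: fekgbgkef
Reversed: fekgbgkef
  Compare pos 0 ('f') with pos 8 ('f'): match
  Compare pos 1 ('e') with pos 7 ('e'): match
  Compare pos 2 ('k') with pos 6 ('k'): match
  Compare pos 3 ('g') with pos 5 ('g'): match
Result: palindrome

1


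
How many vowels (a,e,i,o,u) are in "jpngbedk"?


Input: jpngbedk
Checking each character:
  'j' at position 0: consonant
  'p' at position 1: consonant
  'n' at position 2: consonant
  'g' at position 3: consonant
  'b' at position 4: consonant
  'e' at position 5: vowel (running total: 1)
  'd' at position 6: consonant
  'k' at position 7: consonant
Total vowels: 1

1


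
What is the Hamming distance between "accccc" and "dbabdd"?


Comparing "accccc" and "dbabdd" position by position:
  Position 0: 'a' vs 'd' => differ
  Position 1: 'c' vs 'b' => differ
  Position 2: 'c' vs 'a' => differ
  Position 3: 'c' vs 'b' => differ
  Position 4: 'c' vs 'd' => differ
  Position 5: 'c' vs 'd' => differ
Total differences (Hamming distance): 6

6


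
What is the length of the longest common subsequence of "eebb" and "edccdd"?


LCS of "eebb" and "edccdd"
DP table:
           e    d    c    c    d    d
      0    0    0    0    0    0    0
  e   0    1    1    1    1    1    1
  e   0    1    1    1    1    1    1
  b   0    1    1    1    1    1    1
  b   0    1    1    1    1    1    1
LCS length = dp[4][6] = 1

1


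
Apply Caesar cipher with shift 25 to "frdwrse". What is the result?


Caesar cipher: shift "frdwrse" by 25
  'f' (pos 5) + 25 = pos 4 = 'e'
  'r' (pos 17) + 25 = pos 16 = 'q'
  'd' (pos 3) + 25 = pos 2 = 'c'
  'w' (pos 22) + 25 = pos 21 = 'v'
  'r' (pos 17) + 25 = pos 16 = 'q'
  's' (pos 18) + 25 = pos 17 = 'r'
  'e' (pos 4) + 25 = pos 3 = 'd'
Result: eqcvqrd

eqcvqrd


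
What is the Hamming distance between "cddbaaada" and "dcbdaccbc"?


Comparing "cddbaaada" and "dcbdaccbc" position by position:
  Position 0: 'c' vs 'd' => differ
  Position 1: 'd' vs 'c' => differ
  Position 2: 'd' vs 'b' => differ
  Position 3: 'b' vs 'd' => differ
  Position 4: 'a' vs 'a' => same
  Position 5: 'a' vs 'c' => differ
  Position 6: 'a' vs 'c' => differ
  Position 7: 'd' vs 'b' => differ
  Position 8: 'a' vs 'c' => differ
Total differences (Hamming distance): 8

8


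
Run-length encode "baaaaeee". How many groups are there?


Input: baaaaeee
Scanning for consecutive runs:
  Group 1: 'b' x 1 (positions 0-0)
  Group 2: 'a' x 4 (positions 1-4)
  Group 3: 'e' x 3 (positions 5-7)
Total groups: 3

3


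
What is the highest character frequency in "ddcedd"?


Input: ddcedd
Character counts:
  'c': 1
  'd': 4
  'e': 1
Maximum frequency: 4

4


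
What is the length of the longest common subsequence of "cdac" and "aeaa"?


LCS of "cdac" and "aeaa"
DP table:
           a    e    a    a
      0    0    0    0    0
  c   0    0    0    0    0
  d   0    0    0    0    0
  a   0    1    1    1    1
  c   0    1    1    1    1
LCS length = dp[4][4] = 1

1


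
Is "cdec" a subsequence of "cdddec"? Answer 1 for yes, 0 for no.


Check if "cdec" is a subsequence of "cdddec"
Greedy scan:
  Position 0 ('c'): matches sub[0] = 'c'
  Position 1 ('d'): matches sub[1] = 'd'
  Position 2 ('d'): no match needed
  Position 3 ('d'): no match needed
  Position 4 ('e'): matches sub[2] = 'e'
  Position 5 ('c'): matches sub[3] = 'c'
All 4 characters matched => is a subsequence

1


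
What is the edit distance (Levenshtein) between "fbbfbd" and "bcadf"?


Computing edit distance: "fbbfbd" -> "bcadf"
DP table:
           b    c    a    d    f
      0    1    2    3    4    5
  f   1    1    2    3    4    4
  b   2    1    2    3    4    5
  b   3    2    2    3    4    5
  f   4    3    3    3    4    4
  b   5    4    4    4    4    5
  d   6    5    5    5    4    5
Edit distance = dp[6][5] = 5

5


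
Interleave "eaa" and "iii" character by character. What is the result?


Interleaving "eaa" and "iii":
  Position 0: 'e' from first, 'i' from second => "ei"
  Position 1: 'a' from first, 'i' from second => "ai"
  Position 2: 'a' from first, 'i' from second => "ai"
Result: eiaiai

eiaiai


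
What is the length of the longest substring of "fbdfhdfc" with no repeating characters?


Input: "fbdfhdfc"
Sliding window (track last position of each char):
  Position 0 ('f'): window [0,0] length 1 -- new best
  Position 1 ('b'): window [0,1] length 2 -- new best
  Position 2 ('d'): window [0,2] length 3 -- new best
  Position 3 ('f'): repeat (last at 0), move window start to 1
  Position 3 ('f'): window [1,3] length 3
  Position 4 ('h'): window [1,4] length 4 -- new best
  Position 5 ('d'): repeat (last at 2), move window start to 3
  Position 5 ('d'): window [3,5] length 3
  Position 6 ('f'): repeat (last at 3), move window start to 4
  Position 6 ('f'): window [4,6] length 3
  Position 7 ('c'): window [4,7] length 4
Longest substring with no repeats: "bdfh" with length 4

4


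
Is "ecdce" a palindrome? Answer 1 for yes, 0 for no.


Input: ecdce
Reversed: ecdce
  Compare pos 0 ('e') with pos 4 ('e'): match
  Compare pos 1 ('c') with pos 3 ('c'): match
Result: palindrome

1


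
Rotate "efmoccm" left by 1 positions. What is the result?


Input: "efmoccm", rotate left by 1
First 1 characters: "e"
Remaining characters: "fmoccm"
Concatenate remaining + first: "fmoccm" + "e" = "fmoccme"

fmoccme


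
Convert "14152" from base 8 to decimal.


Input: "14152" in base 8
Positional expansion:
  Digit '1' (value 1) x 8^4 = 4096
  Digit '4' (value 4) x 8^3 = 2048
  Digit '1' (value 1) x 8^2 = 64
  Digit '5' (value 5) x 8^1 = 40
  Digit '2' (value 2) x 8^0 = 2
Sum = 6250

6250


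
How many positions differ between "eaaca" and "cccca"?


Comparing "eaaca" and "cccca" position by position:
  Position 0: 'e' vs 'c' => DIFFER
  Position 1: 'a' vs 'c' => DIFFER
  Position 2: 'a' vs 'c' => DIFFER
  Position 3: 'c' vs 'c' => same
  Position 4: 'a' vs 'a' => same
Positions that differ: 3

3


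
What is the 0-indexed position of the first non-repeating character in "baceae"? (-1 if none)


Input: baceae
Character frequencies:
  'a': 2
  'b': 1
  'c': 1
  'e': 2
Scanning left to right for freq == 1:
  Position 0 ('b'): unique! => answer = 0

0


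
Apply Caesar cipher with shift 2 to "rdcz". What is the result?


Caesar cipher: shift "rdcz" by 2
  'r' (pos 17) + 2 = pos 19 = 't'
  'd' (pos 3) + 2 = pos 5 = 'f'
  'c' (pos 2) + 2 = pos 4 = 'e'
  'z' (pos 25) + 2 = pos 1 = 'b'
Result: tfeb

tfeb


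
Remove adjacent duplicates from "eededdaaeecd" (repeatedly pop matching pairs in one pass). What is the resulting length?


Input: eededdaaeecd
Stack-based adjacent duplicate removal:
  Read 'e': push. Stack: e
  Read 'e': matches stack top 'e' => pop. Stack: (empty)
  Read 'd': push. Stack: d
  Read 'e': push. Stack: de
  Read 'd': push. Stack: ded
  Read 'd': matches stack top 'd' => pop. Stack: de
  Read 'a': push. Stack: dea
  Read 'a': matches stack top 'a' => pop. Stack: de
  Read 'e': matches stack top 'e' => pop. Stack: d
  Read 'e': push. Stack: de
  Read 'c': push. Stack: dec
  Read 'd': push. Stack: decd
Final stack: "decd" (length 4)

4


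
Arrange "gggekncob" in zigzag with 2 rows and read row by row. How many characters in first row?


Zigzag "gggekncob" into 2 rows:
Placing characters:
  'g' => row 0
  'g' => row 1
  'g' => row 0
  'e' => row 1
  'k' => row 0
  'n' => row 1
  'c' => row 0
  'o' => row 1
  'b' => row 0
Rows:
  Row 0: "ggkcb"
  Row 1: "geno"
First row length: 5

5


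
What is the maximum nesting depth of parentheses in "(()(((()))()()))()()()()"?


Input: "(()(((()))()()))()()()()"
Tracking depth:
  Position 0 '(': depth becomes 1
  Position 1 '(': depth becomes 2
  Position 2 ')': depth becomes 1
  Position 3 '(': depth becomes 2
  Position 4 '(': depth becomes 3
  Position 5 '(': depth becomes 4
  Position 6 '(': depth becomes 5
  Position 7 ')': depth becomes 4
  Position 8 ')': depth becomes 3
  Position 9 ')': depth becomes 2
  Position 10 '(': depth becomes 3
  Position 11 ')': depth becomes 2
  Position 12 '(': depth becomes 3
  Position 13 ')': depth becomes 2
  Position 14 ')': depth becomes 1
  Position 15 ')': depth becomes 0
  Position 16 '(': depth becomes 1
  Position 17 ')': depth becomes 0
  Position 18 '(': depth becomes 1
  Position 19 ')': depth becomes 0
  Position 20 '(': depth becomes 1
  Position 21 ')': depth becomes 0
  Position 22 '(': depth becomes 1
  Position 23 ')': depth becomes 0
Maximum depth reached: 5

5


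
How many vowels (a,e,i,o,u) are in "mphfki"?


Input: mphfki
Checking each character:
  'm' at position 0: consonant
  'p' at position 1: consonant
  'h' at position 2: consonant
  'f' at position 3: consonant
  'k' at position 4: consonant
  'i' at position 5: vowel (running total: 1)
Total vowels: 1

1


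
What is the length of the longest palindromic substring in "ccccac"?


Input: "ccccac"
Checking substrings for palindromes:
  [0:4] "cccc" (len 4) => palindrome
  [0:3] "ccc" (len 3) => palindrome
  [1:4] "ccc" (len 3) => palindrome
  [3:6] "cac" (len 3) => palindrome
  [0:2] "cc" (len 2) => palindrome
  [1:3] "cc" (len 2) => palindrome
Longest palindromic substring: "cccc" with length 4

4


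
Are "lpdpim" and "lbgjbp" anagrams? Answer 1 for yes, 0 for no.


Strings: "lpdpim", "lbgjbp"
Sorted first:  dilmpp
Sorted second: bbgjlp
Differ at position 0: 'd' vs 'b' => not anagrams

0


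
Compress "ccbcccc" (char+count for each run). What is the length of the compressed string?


Input: ccbcccc
Runs:
  'c' x 2 => "c2"
  'b' x 1 => "b1"
  'c' x 4 => "c4"
Compressed: "c2b1c4"
Compressed length: 6

6


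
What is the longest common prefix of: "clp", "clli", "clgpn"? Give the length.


Words: clp, clli, clgpn
  Position 0: all 'c' => match
  Position 1: all 'l' => match
  Position 2: ('p', 'l', 'g') => mismatch, stop
LCP = "cl" (length 2)

2


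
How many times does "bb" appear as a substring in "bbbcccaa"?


Searching for "bb" in "bbbcccaa"
Scanning each position:
  Position 0: "bb" => MATCH
  Position 1: "bb" => MATCH
  Position 2: "bc" => no
  Position 3: "cc" => no
  Position 4: "cc" => no
  Position 5: "ca" => no
  Position 6: "aa" => no
Total occurrences: 2

2


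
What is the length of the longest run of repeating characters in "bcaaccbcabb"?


Input: "bcaaccbcabb"
Scanning for longest run:
  Position 1 ('c'): new char, reset run to 1
  Position 2 ('a'): new char, reset run to 1
  Position 3 ('a'): continues run of 'a', length=2
  Position 4 ('c'): new char, reset run to 1
  Position 5 ('c'): continues run of 'c', length=2
  Position 6 ('b'): new char, reset run to 1
  Position 7 ('c'): new char, reset run to 1
  Position 8 ('a'): new char, reset run to 1
  Position 9 ('b'): new char, reset run to 1
  Position 10 ('b'): continues run of 'b', length=2
Longest run: 'a' with length 2

2


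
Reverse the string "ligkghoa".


Input: ligkghoa
Reading characters right to left:
  Position 7: 'a'
  Position 6: 'o'
  Position 5: 'h'
  Position 4: 'g'
  Position 3: 'k'
  Position 2: 'g'
  Position 1: 'i'
  Position 0: 'l'
Reversed: aohgkgil

aohgkgil


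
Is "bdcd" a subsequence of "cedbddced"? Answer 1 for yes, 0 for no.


Check if "bdcd" is a subsequence of "cedbddced"
Greedy scan:
  Position 0 ('c'): no match needed
  Position 1 ('e'): no match needed
  Position 2 ('d'): no match needed
  Position 3 ('b'): matches sub[0] = 'b'
  Position 4 ('d'): matches sub[1] = 'd'
  Position 5 ('d'): no match needed
  Position 6 ('c'): matches sub[2] = 'c'
  Position 7 ('e'): no match needed
  Position 8 ('d'): matches sub[3] = 'd'
All 4 characters matched => is a subsequence

1


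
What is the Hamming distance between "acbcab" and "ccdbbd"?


Comparing "acbcab" and "ccdbbd" position by position:
  Position 0: 'a' vs 'c' => differ
  Position 1: 'c' vs 'c' => same
  Position 2: 'b' vs 'd' => differ
  Position 3: 'c' vs 'b' => differ
  Position 4: 'a' vs 'b' => differ
  Position 5: 'b' vs 'd' => differ
Total differences (Hamming distance): 5

5


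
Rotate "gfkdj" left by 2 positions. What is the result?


Input: "gfkdj", rotate left by 2
First 2 characters: "gf"
Remaining characters: "kdj"
Concatenate remaining + first: "kdj" + "gf" = "kdjgf"

kdjgf


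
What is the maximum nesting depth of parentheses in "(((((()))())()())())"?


Input: "(((((()))())()())())"
Tracking depth:
  Position 0 '(': depth becomes 1
  Position 1 '(': depth becomes 2
  Position 2 '(': depth becomes 3
  Position 3 '(': depth becomes 4
  Position 4 '(': depth becomes 5
  Position 5 '(': depth becomes 6
  Position 6 ')': depth becomes 5
  Position 7 ')': depth becomes 4
  Position 8 ')': depth becomes 3
  Position 9 '(': depth becomes 4
  Position 10 ')': depth becomes 3
  Position 11 ')': depth becomes 2
  Position 12 '(': depth becomes 3
  Position 13 ')': depth becomes 2
  Position 14 '(': depth becomes 3
  Position 15 ')': depth becomes 2
  Position 16 ')': depth becomes 1
  Position 17 '(': depth becomes 2
  Position 18 ')': depth becomes 1
  Position 19 ')': depth becomes 0
Maximum depth reached: 6

6


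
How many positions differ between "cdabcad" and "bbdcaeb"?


Comparing "cdabcad" and "bbdcaeb" position by position:
  Position 0: 'c' vs 'b' => DIFFER
  Position 1: 'd' vs 'b' => DIFFER
  Position 2: 'a' vs 'd' => DIFFER
  Position 3: 'b' vs 'c' => DIFFER
  Position 4: 'c' vs 'a' => DIFFER
  Position 5: 'a' vs 'e' => DIFFER
  Position 6: 'd' vs 'b' => DIFFER
Positions that differ: 7

7


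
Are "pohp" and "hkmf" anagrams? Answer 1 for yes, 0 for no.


Strings: "pohp", "hkmf"
Sorted first:  hopp
Sorted second: fhkm
Differ at position 0: 'h' vs 'f' => not anagrams

0


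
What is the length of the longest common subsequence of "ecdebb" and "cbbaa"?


LCS of "ecdebb" and "cbbaa"
DP table:
           c    b    b    a    a
      0    0    0    0    0    0
  e   0    0    0    0    0    0
  c   0    1    1    1    1    1
  d   0    1    1    1    1    1
  e   0    1    1    1    1    1
  b   0    1    2    2    2    2
  b   0    1    2    3    3    3
LCS length = dp[6][5] = 3

3


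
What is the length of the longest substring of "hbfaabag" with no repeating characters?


Input: "hbfaabag"
Sliding window (track last position of each char):
  Position 0 ('h'): window [0,0] length 1 -- new best
  Position 1 ('b'): window [0,1] length 2 -- new best
  Position 2 ('f'): window [0,2] length 3 -- new best
  Position 3 ('a'): window [0,3] length 4 -- new best
  Position 4 ('a'): repeat (last at 3), move window start to 4
  Position 4 ('a'): window [4,4] length 1
  Position 5 ('b'): window [4,5] length 2
  Position 6 ('a'): repeat (last at 4), move window start to 5
  Position 6 ('a'): window [5,6] length 2
  Position 7 ('g'): window [5,7] length 3
Longest substring with no repeats: "hbfa" with length 4

4


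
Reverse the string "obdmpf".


Input: obdmpf
Reading characters right to left:
  Position 5: 'f'
  Position 4: 'p'
  Position 3: 'm'
  Position 2: 'd'
  Position 1: 'b'
  Position 0: 'o'
Reversed: fpmdbo

fpmdbo


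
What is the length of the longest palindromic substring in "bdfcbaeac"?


Input: "bdfcbaeac"
Checking substrings for palindromes:
  [5:8] "aea" (len 3) => palindrome
Longest palindromic substring: "aea" with length 3

3


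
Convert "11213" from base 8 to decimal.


Input: "11213" in base 8
Positional expansion:
  Digit '1' (value 1) x 8^4 = 4096
  Digit '1' (value 1) x 8^3 = 512
  Digit '2' (value 2) x 8^2 = 128
  Digit '1' (value 1) x 8^1 = 8
  Digit '3' (value 3) x 8^0 = 3
Sum = 4747

4747


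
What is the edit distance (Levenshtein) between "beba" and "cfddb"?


Computing edit distance: "beba" -> "cfddb"
DP table:
           c    f    d    d    b
      0    1    2    3    4    5
  b   1    1    2    3    4    4
  e   2    2    2    3    4    5
  b   3    3    3    3    4    4
  a   4    4    4    4    4    5
Edit distance = dp[4][5] = 5

5


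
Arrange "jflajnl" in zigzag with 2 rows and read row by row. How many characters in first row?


Zigzag "jflajnl" into 2 rows:
Placing characters:
  'j' => row 0
  'f' => row 1
  'l' => row 0
  'a' => row 1
  'j' => row 0
  'n' => row 1
  'l' => row 0
Rows:
  Row 0: "jljl"
  Row 1: "fan"
First row length: 4

4


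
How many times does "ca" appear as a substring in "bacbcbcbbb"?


Searching for "ca" in "bacbcbcbbb"
Scanning each position:
  Position 0: "ba" => no
  Position 1: "ac" => no
  Position 2: "cb" => no
  Position 3: "bc" => no
  Position 4: "cb" => no
  Position 5: "bc" => no
  Position 6: "cb" => no
  Position 7: "bb" => no
  Position 8: "bb" => no
Total occurrences: 0

0


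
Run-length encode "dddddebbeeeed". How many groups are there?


Input: dddddebbeeeed
Scanning for consecutive runs:
  Group 1: 'd' x 5 (positions 0-4)
  Group 2: 'e' x 1 (positions 5-5)
  Group 3: 'b' x 2 (positions 6-7)
  Group 4: 'e' x 4 (positions 8-11)
  Group 5: 'd' x 1 (positions 12-12)
Total groups: 5

5


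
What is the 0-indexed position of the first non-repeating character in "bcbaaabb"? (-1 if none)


Input: bcbaaabb
Character frequencies:
  'a': 3
  'b': 4
  'c': 1
Scanning left to right for freq == 1:
  Position 0 ('b'): freq=4, skip
  Position 1 ('c'): unique! => answer = 1

1


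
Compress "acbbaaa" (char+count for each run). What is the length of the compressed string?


Input: acbbaaa
Runs:
  'a' x 1 => "a1"
  'c' x 1 => "c1"
  'b' x 2 => "b2"
  'a' x 3 => "a3"
Compressed: "a1c1b2a3"
Compressed length: 8

8


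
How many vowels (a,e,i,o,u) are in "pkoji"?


Input: pkoji
Checking each character:
  'p' at position 0: consonant
  'k' at position 1: consonant
  'o' at position 2: vowel (running total: 1)
  'j' at position 3: consonant
  'i' at position 4: vowel (running total: 2)
Total vowels: 2

2


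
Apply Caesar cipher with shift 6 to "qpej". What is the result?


Caesar cipher: shift "qpej" by 6
  'q' (pos 16) + 6 = pos 22 = 'w'
  'p' (pos 15) + 6 = pos 21 = 'v'
  'e' (pos 4) + 6 = pos 10 = 'k'
  'j' (pos 9) + 6 = pos 15 = 'p'
Result: wvkp

wvkp


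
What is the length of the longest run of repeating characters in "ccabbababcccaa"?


Input: "ccabbababcccaa"
Scanning for longest run:
  Position 1 ('c'): continues run of 'c', length=2
  Position 2 ('a'): new char, reset run to 1
  Position 3 ('b'): new char, reset run to 1
  Position 4 ('b'): continues run of 'b', length=2
  Position 5 ('a'): new char, reset run to 1
  Position 6 ('b'): new char, reset run to 1
  Position 7 ('a'): new char, reset run to 1
  Position 8 ('b'): new char, reset run to 1
  Position 9 ('c'): new char, reset run to 1
  Position 10 ('c'): continues run of 'c', length=2
  Position 11 ('c'): continues run of 'c', length=3
  Position 12 ('a'): new char, reset run to 1
  Position 13 ('a'): continues run of 'a', length=2
Longest run: 'c' with length 3

3


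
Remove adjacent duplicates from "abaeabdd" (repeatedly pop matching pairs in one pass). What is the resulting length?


Input: abaeabdd
Stack-based adjacent duplicate removal:
  Read 'a': push. Stack: a
  Read 'b': push. Stack: ab
  Read 'a': push. Stack: aba
  Read 'e': push. Stack: abae
  Read 'a': push. Stack: abaea
  Read 'b': push. Stack: abaeab
  Read 'd': push. Stack: abaeabd
  Read 'd': matches stack top 'd' => pop. Stack: abaeab
Final stack: "abaeab" (length 6)

6


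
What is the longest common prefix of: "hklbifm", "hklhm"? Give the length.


Words: hklbifm, hklhm
  Position 0: all 'h' => match
  Position 1: all 'k' => match
  Position 2: all 'l' => match
  Position 3: ('b', 'h') => mismatch, stop
LCP = "hkl" (length 3)

3


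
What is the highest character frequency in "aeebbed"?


Input: aeebbed
Character counts:
  'a': 1
  'b': 2
  'd': 1
  'e': 3
Maximum frequency: 3

3


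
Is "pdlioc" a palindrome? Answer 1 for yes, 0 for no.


Input: pdlioc
Reversed: coildp
  Compare pos 0 ('p') with pos 5 ('c'): MISMATCH
  Compare pos 1 ('d') with pos 4 ('o'): MISMATCH
  Compare pos 2 ('l') with pos 3 ('i'): MISMATCH
Result: not a palindrome

0


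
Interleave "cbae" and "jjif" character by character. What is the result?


Interleaving "cbae" and "jjif":
  Position 0: 'c' from first, 'j' from second => "cj"
  Position 1: 'b' from first, 'j' from second => "bj"
  Position 2: 'a' from first, 'i' from second => "ai"
  Position 3: 'e' from first, 'f' from second => "ef"
Result: cjbjaief

cjbjaief


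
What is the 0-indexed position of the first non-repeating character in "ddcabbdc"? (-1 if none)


Input: ddcabbdc
Character frequencies:
  'a': 1
  'b': 2
  'c': 2
  'd': 3
Scanning left to right for freq == 1:
  Position 0 ('d'): freq=3, skip
  Position 1 ('d'): freq=3, skip
  Position 2 ('c'): freq=2, skip
  Position 3 ('a'): unique! => answer = 3

3


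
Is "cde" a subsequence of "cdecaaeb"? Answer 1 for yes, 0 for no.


Check if "cde" is a subsequence of "cdecaaeb"
Greedy scan:
  Position 0 ('c'): matches sub[0] = 'c'
  Position 1 ('d'): matches sub[1] = 'd'
  Position 2 ('e'): matches sub[2] = 'e'
  Position 3 ('c'): no match needed
  Position 4 ('a'): no match needed
  Position 5 ('a'): no match needed
  Position 6 ('e'): no match needed
  Position 7 ('b'): no match needed
All 3 characters matched => is a subsequence

1


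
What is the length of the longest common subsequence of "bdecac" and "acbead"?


LCS of "bdecac" and "acbead"
DP table:
           a    c    b    e    a    d
      0    0    0    0    0    0    0
  b   0    0    0    1    1    1    1
  d   0    0    0    1    1    1    2
  e   0    0    0    1    2    2    2
  c   0    0    1    1    2    2    2
  a   0    1    1    1    2    3    3
  c   0    1    2    2    2    3    3
LCS length = dp[6][6] = 3

3


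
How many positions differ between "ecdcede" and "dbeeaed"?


Comparing "ecdcede" and "dbeeaed" position by position:
  Position 0: 'e' vs 'd' => DIFFER
  Position 1: 'c' vs 'b' => DIFFER
  Position 2: 'd' vs 'e' => DIFFER
  Position 3: 'c' vs 'e' => DIFFER
  Position 4: 'e' vs 'a' => DIFFER
  Position 5: 'd' vs 'e' => DIFFER
  Position 6: 'e' vs 'd' => DIFFER
Positions that differ: 7

7


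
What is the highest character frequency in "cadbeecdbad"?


Input: cadbeecdbad
Character counts:
  'a': 2
  'b': 2
  'c': 2
  'd': 3
  'e': 2
Maximum frequency: 3

3


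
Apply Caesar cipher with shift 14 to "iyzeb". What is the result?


Caesar cipher: shift "iyzeb" by 14
  'i' (pos 8) + 14 = pos 22 = 'w'
  'y' (pos 24) + 14 = pos 12 = 'm'
  'z' (pos 25) + 14 = pos 13 = 'n'
  'e' (pos 4) + 14 = pos 18 = 's'
  'b' (pos 1) + 14 = pos 15 = 'p'
Result: wmnsp

wmnsp


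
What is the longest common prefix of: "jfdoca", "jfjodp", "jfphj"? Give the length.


Words: jfdoca, jfjodp, jfphj
  Position 0: all 'j' => match
  Position 1: all 'f' => match
  Position 2: ('d', 'j', 'p') => mismatch, stop
LCP = "jf" (length 2)

2


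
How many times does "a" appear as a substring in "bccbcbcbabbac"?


Searching for "a" in "bccbcbcbabbac"
Scanning each position:
  Position 0: "b" => no
  Position 1: "c" => no
  Position 2: "c" => no
  Position 3: "b" => no
  Position 4: "c" => no
  Position 5: "b" => no
  Position 6: "c" => no
  Position 7: "b" => no
  Position 8: "a" => MATCH
  Position 9: "b" => no
  Position 10: "b" => no
  Position 11: "a" => MATCH
  Position 12: "c" => no
Total occurrences: 2

2


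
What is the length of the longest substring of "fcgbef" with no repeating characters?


Input: "fcgbef"
Sliding window (track last position of each char):
  Position 0 ('f'): window [0,0] length 1 -- new best
  Position 1 ('c'): window [0,1] length 2 -- new best
  Position 2 ('g'): window [0,2] length 3 -- new best
  Position 3 ('b'): window [0,3] length 4 -- new best
  Position 4 ('e'): window [0,4] length 5 -- new best
  Position 5 ('f'): repeat (last at 0), move window start to 1
  Position 5 ('f'): window [1,5] length 5
Longest substring with no repeats: "fcgbe" with length 5

5


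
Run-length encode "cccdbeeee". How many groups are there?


Input: cccdbeeee
Scanning for consecutive runs:
  Group 1: 'c' x 3 (positions 0-2)
  Group 2: 'd' x 1 (positions 3-3)
  Group 3: 'b' x 1 (positions 4-4)
  Group 4: 'e' x 4 (positions 5-8)
Total groups: 4

4


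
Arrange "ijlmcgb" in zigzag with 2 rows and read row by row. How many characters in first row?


Zigzag "ijlmcgb" into 2 rows:
Placing characters:
  'i' => row 0
  'j' => row 1
  'l' => row 0
  'm' => row 1
  'c' => row 0
  'g' => row 1
  'b' => row 0
Rows:
  Row 0: "ilcb"
  Row 1: "jmg"
First row length: 4

4


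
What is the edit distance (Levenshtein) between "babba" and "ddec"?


Computing edit distance: "babba" -> "ddec"
DP table:
           d    d    e    c
      0    1    2    3    4
  b   1    1    2    3    4
  a   2    2    2    3    4
  b   3    3    3    3    4
  b   4    4    4    4    4
  a   5    5    5    5    5
Edit distance = dp[5][4] = 5

5


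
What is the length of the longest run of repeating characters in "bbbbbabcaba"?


Input: "bbbbbabcaba"
Scanning for longest run:
  Position 1 ('b'): continues run of 'b', length=2
  Position 2 ('b'): continues run of 'b', length=3
  Position 3 ('b'): continues run of 'b', length=4
  Position 4 ('b'): continues run of 'b', length=5
  Position 5 ('a'): new char, reset run to 1
  Position 6 ('b'): new char, reset run to 1
  Position 7 ('c'): new char, reset run to 1
  Position 8 ('a'): new char, reset run to 1
  Position 9 ('b'): new char, reset run to 1
  Position 10 ('a'): new char, reset run to 1
Longest run: 'b' with length 5

5


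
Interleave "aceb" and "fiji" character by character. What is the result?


Interleaving "aceb" and "fiji":
  Position 0: 'a' from first, 'f' from second => "af"
  Position 1: 'c' from first, 'i' from second => "ci"
  Position 2: 'e' from first, 'j' from second => "ej"
  Position 3: 'b' from first, 'i' from second => "bi"
Result: afciejbi

afciejbi


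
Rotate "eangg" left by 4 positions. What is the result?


Input: "eangg", rotate left by 4
First 4 characters: "eang"
Remaining characters: "g"
Concatenate remaining + first: "g" + "eang" = "geang"

geang


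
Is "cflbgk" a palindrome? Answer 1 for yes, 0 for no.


Input: cflbgk
Reversed: kgblfc
  Compare pos 0 ('c') with pos 5 ('k'): MISMATCH
  Compare pos 1 ('f') with pos 4 ('g'): MISMATCH
  Compare pos 2 ('l') with pos 3 ('b'): MISMATCH
Result: not a palindrome

0


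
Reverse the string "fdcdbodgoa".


Input: fdcdbodgoa
Reading characters right to left:
  Position 9: 'a'
  Position 8: 'o'
  Position 7: 'g'
  Position 6: 'd'
  Position 5: 'o'
  Position 4: 'b'
  Position 3: 'd'
  Position 2: 'c'
  Position 1: 'd'
  Position 0: 'f'
Reversed: aogdobdcdf

aogdobdcdf


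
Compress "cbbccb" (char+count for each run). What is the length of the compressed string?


Input: cbbccb
Runs:
  'c' x 1 => "c1"
  'b' x 2 => "b2"
  'c' x 2 => "c2"
  'b' x 1 => "b1"
Compressed: "c1b2c2b1"
Compressed length: 8

8


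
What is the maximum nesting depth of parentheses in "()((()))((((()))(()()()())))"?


Input: "()((()))((((()))(()()()())))"
Tracking depth:
  Position 0 '(': depth becomes 1
  Position 1 ')': depth becomes 0
  Position 2 '(': depth becomes 1
  Position 3 '(': depth becomes 2
  Position 4 '(': depth becomes 3
  Position 5 ')': depth becomes 2
  Position 6 ')': depth becomes 1
  Position 7 ')': depth becomes 0
  Position 8 '(': depth becomes 1
  Position 9 '(': depth becomes 2
  Position 10 '(': depth becomes 3
  Position 11 '(': depth becomes 4
  Position 12 '(': depth becomes 5
  Position 13 ')': depth becomes 4
  Position 14 ')': depth becomes 3
  Position 15 ')': depth becomes 2
  Position 16 '(': depth becomes 3
  Position 17 '(': depth becomes 4
  Position 18 ')': depth becomes 3
  Position 19 '(': depth becomes 4
  Position 20 ')': depth becomes 3
  Position 21 '(': depth becomes 4
  Position 22 ')': depth becomes 3
  Position 23 '(': depth becomes 4
  Position 24 ')': depth becomes 3
  Position 25 ')': depth becomes 2
  Position 26 ')': depth becomes 1
  Position 27 ')': depth becomes 0
Maximum depth reached: 5

5


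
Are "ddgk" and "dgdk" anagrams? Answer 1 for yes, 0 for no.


Strings: "ddgk", "dgdk"
Sorted first:  ddgk
Sorted second: ddgk
Sorted forms match => anagrams

1


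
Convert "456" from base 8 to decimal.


Input: "456" in base 8
Positional expansion:
  Digit '4' (value 4) x 8^2 = 256
  Digit '5' (value 5) x 8^1 = 40
  Digit '6' (value 6) x 8^0 = 6
Sum = 302

302


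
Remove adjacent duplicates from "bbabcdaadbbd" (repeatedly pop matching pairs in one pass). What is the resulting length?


Input: bbabcdaadbbd
Stack-based adjacent duplicate removal:
  Read 'b': push. Stack: b
  Read 'b': matches stack top 'b' => pop. Stack: (empty)
  Read 'a': push. Stack: a
  Read 'b': push. Stack: ab
  Read 'c': push. Stack: abc
  Read 'd': push. Stack: abcd
  Read 'a': push. Stack: abcda
  Read 'a': matches stack top 'a' => pop. Stack: abcd
  Read 'd': matches stack top 'd' => pop. Stack: abc
  Read 'b': push. Stack: abcb
  Read 'b': matches stack top 'b' => pop. Stack: abc
  Read 'd': push. Stack: abcd
Final stack: "abcd" (length 4)

4


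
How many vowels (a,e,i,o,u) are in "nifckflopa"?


Input: nifckflopa
Checking each character:
  'n' at position 0: consonant
  'i' at position 1: vowel (running total: 1)
  'f' at position 2: consonant
  'c' at position 3: consonant
  'k' at position 4: consonant
  'f' at position 5: consonant
  'l' at position 6: consonant
  'o' at position 7: vowel (running total: 2)
  'p' at position 8: consonant
  'a' at position 9: vowel (running total: 3)
Total vowels: 3

3


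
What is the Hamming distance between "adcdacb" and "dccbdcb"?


Comparing "adcdacb" and "dccbdcb" position by position:
  Position 0: 'a' vs 'd' => differ
  Position 1: 'd' vs 'c' => differ
  Position 2: 'c' vs 'c' => same
  Position 3: 'd' vs 'b' => differ
  Position 4: 'a' vs 'd' => differ
  Position 5: 'c' vs 'c' => same
  Position 6: 'b' vs 'b' => same
Total differences (Hamming distance): 4

4


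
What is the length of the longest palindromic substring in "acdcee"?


Input: "acdcee"
Checking substrings for palindromes:
  [1:4] "cdc" (len 3) => palindrome
  [4:6] "ee" (len 2) => palindrome
Longest palindromic substring: "cdc" with length 3

3


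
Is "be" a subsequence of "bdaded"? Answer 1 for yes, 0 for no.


Check if "be" is a subsequence of "bdaded"
Greedy scan:
  Position 0 ('b'): matches sub[0] = 'b'
  Position 1 ('d'): no match needed
  Position 2 ('a'): no match needed
  Position 3 ('d'): no match needed
  Position 4 ('e'): matches sub[1] = 'e'
  Position 5 ('d'): no match needed
All 2 characters matched => is a subsequence

1


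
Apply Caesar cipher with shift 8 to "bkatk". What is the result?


Caesar cipher: shift "bkatk" by 8
  'b' (pos 1) + 8 = pos 9 = 'j'
  'k' (pos 10) + 8 = pos 18 = 's'
  'a' (pos 0) + 8 = pos 8 = 'i'
  't' (pos 19) + 8 = pos 1 = 'b'
  'k' (pos 10) + 8 = pos 18 = 's'
Result: jsibs

jsibs


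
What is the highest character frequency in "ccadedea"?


Input: ccadedea
Character counts:
  'a': 2
  'c': 2
  'd': 2
  'e': 2
Maximum frequency: 2

2


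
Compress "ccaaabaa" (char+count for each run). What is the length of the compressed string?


Input: ccaaabaa
Runs:
  'c' x 2 => "c2"
  'a' x 3 => "a3"
  'b' x 1 => "b1"
  'a' x 2 => "a2"
Compressed: "c2a3b1a2"
Compressed length: 8

8
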